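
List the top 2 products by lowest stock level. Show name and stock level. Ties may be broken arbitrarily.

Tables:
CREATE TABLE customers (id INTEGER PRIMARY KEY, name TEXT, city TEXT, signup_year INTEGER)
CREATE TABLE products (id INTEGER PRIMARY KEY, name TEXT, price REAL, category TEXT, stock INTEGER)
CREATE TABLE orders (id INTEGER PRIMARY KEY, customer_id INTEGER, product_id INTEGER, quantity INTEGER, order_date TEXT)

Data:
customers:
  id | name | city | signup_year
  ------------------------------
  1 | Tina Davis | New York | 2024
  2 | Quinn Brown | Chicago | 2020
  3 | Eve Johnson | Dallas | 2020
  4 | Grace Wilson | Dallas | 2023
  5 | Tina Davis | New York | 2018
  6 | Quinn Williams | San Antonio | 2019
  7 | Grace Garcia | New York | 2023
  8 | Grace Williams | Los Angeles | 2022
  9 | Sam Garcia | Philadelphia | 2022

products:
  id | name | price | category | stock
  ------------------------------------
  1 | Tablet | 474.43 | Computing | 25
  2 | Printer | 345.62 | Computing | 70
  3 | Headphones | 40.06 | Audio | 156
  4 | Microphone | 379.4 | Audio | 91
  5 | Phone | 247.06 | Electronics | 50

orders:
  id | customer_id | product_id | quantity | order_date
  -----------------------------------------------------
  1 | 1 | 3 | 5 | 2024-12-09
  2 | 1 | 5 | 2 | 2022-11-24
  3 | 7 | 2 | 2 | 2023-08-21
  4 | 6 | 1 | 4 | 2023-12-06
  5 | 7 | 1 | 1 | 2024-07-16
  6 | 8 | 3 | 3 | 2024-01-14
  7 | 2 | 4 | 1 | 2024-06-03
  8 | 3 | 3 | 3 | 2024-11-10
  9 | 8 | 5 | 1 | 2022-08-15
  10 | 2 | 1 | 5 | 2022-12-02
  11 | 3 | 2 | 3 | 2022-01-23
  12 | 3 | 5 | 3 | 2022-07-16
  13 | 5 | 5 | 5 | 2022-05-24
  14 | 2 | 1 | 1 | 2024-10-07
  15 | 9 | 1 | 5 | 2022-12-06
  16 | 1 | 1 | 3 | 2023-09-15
SELECT name, stock FROM products ORDER BY stock ASC LIMIT 2

Execution result:
name | stock
Tablet | 25
Phone | 50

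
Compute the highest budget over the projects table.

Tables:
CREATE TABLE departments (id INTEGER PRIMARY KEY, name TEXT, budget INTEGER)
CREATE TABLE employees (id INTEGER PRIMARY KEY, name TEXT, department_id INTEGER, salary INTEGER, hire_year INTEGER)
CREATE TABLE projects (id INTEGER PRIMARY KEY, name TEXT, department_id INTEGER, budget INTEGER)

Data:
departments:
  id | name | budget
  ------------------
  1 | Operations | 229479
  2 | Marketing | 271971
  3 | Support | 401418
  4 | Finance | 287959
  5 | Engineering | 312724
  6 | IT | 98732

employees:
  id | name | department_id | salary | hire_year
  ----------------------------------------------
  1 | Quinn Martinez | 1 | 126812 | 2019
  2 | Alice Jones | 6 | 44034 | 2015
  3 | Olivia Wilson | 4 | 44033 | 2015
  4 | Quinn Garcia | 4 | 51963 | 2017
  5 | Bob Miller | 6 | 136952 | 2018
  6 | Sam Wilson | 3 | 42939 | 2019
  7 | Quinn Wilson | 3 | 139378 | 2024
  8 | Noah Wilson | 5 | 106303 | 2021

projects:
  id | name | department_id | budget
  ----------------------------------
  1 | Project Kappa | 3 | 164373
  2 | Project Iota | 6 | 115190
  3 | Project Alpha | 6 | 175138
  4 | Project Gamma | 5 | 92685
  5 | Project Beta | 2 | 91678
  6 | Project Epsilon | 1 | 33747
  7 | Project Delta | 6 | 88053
SELECT MAX(budget) FROM projects

Execution result:
175138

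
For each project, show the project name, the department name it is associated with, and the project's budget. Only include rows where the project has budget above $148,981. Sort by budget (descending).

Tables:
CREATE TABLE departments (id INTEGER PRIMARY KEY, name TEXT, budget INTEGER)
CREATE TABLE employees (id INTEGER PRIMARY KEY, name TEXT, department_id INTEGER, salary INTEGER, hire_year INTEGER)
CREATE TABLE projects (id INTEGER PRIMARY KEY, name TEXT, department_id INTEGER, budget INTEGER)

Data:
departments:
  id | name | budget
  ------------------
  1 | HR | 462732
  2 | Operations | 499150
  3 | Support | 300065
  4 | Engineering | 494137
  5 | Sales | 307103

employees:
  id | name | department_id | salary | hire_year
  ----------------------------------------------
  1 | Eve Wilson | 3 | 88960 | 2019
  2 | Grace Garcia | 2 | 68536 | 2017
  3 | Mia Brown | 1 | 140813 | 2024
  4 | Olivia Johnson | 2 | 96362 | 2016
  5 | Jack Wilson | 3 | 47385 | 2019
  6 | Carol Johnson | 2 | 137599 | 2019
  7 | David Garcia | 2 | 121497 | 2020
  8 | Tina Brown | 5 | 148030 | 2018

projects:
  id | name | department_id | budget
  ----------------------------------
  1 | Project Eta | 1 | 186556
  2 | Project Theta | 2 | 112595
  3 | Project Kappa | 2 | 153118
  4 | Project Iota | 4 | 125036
SELECT c.name, p.name AS department, c.budget FROM projects c JOIN departments p ON c.department_id = p.id WHERE c.budget > 148981 ORDER BY c.budget DESC

Execution result:
name | department | budget
Project Eta | HR | 186556
Project Kappa | Operations | 153118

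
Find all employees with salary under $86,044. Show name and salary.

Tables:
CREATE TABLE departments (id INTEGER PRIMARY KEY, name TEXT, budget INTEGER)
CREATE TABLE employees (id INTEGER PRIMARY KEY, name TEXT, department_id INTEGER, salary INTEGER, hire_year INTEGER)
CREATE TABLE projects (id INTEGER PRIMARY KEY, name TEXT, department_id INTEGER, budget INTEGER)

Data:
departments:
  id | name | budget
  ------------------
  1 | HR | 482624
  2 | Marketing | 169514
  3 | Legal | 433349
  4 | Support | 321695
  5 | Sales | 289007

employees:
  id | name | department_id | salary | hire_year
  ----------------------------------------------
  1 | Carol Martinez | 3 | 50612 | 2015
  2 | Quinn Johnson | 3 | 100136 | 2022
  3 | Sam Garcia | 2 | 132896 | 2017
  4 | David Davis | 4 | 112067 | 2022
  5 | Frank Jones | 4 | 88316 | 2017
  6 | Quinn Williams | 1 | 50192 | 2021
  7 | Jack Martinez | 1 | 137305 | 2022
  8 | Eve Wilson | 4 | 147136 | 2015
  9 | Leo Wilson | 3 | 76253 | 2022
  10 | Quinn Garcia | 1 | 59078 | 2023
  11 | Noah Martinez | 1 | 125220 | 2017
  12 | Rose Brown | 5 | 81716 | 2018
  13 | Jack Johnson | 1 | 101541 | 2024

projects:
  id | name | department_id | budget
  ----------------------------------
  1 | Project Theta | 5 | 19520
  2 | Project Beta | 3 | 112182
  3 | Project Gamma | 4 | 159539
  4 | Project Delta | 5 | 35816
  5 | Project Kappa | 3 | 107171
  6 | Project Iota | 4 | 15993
SELECT name, salary FROM employees WHERE salary < 86044

Execution result:
name | salary
Carol Martinez | 50612
Quinn Williams | 50192
Leo Wilson | 76253
Quinn Garcia | 59078
Rose Brown | 81716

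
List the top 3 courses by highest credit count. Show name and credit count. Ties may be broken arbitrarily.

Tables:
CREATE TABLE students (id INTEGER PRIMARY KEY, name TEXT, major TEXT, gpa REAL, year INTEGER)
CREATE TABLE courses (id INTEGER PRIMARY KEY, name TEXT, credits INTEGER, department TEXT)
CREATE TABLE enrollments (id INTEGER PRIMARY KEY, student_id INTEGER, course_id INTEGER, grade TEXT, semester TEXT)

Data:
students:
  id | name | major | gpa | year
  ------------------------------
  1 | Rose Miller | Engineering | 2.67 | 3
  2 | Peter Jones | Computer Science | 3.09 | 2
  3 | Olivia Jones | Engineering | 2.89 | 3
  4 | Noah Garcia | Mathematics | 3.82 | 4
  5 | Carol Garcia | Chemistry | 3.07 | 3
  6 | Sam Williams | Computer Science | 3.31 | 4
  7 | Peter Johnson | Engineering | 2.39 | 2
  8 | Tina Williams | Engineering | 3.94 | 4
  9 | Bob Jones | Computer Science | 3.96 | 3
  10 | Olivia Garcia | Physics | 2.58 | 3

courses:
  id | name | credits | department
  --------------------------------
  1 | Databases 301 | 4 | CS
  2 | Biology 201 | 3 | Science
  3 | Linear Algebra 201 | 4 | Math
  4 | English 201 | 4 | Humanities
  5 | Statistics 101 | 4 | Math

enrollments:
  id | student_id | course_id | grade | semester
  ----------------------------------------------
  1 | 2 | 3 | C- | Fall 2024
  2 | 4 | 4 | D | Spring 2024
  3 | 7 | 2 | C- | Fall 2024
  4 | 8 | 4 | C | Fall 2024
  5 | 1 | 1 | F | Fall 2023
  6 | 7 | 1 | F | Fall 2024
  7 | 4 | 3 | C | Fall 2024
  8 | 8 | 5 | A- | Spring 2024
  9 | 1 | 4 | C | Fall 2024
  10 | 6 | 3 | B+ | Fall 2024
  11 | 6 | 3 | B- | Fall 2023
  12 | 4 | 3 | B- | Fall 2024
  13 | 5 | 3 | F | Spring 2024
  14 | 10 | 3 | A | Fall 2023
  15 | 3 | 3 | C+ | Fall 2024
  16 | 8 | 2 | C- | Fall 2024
SELECT name, credits FROM courses ORDER BY credits DESC LIMIT 3

Execution result:
name | credits
Databases 301 | 4
Linear Algebra 201 | 4
English 201 | 4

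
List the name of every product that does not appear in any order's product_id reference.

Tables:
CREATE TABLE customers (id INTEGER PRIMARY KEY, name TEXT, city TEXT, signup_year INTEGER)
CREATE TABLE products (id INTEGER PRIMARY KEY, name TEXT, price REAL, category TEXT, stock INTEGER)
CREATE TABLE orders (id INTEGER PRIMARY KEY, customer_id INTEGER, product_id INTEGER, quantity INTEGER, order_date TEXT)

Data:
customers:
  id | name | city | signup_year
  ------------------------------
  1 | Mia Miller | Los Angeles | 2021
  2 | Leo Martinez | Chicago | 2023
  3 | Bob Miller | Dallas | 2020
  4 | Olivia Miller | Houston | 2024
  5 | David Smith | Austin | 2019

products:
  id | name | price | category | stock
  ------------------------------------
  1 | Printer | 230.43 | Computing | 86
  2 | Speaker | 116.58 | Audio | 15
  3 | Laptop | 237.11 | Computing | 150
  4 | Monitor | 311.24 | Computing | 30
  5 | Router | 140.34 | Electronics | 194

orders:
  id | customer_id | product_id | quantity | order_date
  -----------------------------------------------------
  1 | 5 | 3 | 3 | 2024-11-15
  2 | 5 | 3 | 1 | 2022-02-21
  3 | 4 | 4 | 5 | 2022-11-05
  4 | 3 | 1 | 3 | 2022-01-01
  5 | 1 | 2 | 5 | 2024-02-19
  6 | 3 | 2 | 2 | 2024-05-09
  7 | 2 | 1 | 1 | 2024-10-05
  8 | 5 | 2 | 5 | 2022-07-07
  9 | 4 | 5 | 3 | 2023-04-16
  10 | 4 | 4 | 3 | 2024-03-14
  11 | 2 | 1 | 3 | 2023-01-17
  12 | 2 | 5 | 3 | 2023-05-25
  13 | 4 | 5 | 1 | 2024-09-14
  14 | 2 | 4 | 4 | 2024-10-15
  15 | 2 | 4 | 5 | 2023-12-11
SELECT p.name FROM products p LEFT JOIN orders c ON c.product_id = p.id WHERE c.id IS NULL

Execution result:
(no rows)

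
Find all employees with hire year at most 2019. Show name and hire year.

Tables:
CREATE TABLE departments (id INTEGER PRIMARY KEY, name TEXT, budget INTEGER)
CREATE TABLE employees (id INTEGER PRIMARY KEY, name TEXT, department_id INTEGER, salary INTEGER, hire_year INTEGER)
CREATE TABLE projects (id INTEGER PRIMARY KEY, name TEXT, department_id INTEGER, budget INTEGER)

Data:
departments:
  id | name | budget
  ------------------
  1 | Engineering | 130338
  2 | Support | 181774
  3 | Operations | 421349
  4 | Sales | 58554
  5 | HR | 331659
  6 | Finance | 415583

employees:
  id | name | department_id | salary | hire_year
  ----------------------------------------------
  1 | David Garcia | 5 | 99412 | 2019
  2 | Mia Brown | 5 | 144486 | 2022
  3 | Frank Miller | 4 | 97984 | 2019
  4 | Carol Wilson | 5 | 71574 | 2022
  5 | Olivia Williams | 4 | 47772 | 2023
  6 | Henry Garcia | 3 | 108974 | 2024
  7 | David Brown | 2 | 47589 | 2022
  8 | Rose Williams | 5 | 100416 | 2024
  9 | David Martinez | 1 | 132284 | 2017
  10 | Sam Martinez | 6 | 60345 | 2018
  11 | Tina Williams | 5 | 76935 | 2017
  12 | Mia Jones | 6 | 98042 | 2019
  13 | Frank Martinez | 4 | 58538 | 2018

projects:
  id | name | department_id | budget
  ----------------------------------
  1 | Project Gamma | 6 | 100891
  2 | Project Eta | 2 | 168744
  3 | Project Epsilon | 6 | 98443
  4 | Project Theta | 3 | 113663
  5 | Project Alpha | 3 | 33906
SELECT name, hire_year FROM employees WHERE hire_year <= 2019

Execution result:
name | hire_year
David Garcia | 2019
Frank Miller | 2019
David Martinez | 2017
Sam Martinez | 2018
Tina Williams | 2017
Mia Jones | 2019
Frank Martinez | 2018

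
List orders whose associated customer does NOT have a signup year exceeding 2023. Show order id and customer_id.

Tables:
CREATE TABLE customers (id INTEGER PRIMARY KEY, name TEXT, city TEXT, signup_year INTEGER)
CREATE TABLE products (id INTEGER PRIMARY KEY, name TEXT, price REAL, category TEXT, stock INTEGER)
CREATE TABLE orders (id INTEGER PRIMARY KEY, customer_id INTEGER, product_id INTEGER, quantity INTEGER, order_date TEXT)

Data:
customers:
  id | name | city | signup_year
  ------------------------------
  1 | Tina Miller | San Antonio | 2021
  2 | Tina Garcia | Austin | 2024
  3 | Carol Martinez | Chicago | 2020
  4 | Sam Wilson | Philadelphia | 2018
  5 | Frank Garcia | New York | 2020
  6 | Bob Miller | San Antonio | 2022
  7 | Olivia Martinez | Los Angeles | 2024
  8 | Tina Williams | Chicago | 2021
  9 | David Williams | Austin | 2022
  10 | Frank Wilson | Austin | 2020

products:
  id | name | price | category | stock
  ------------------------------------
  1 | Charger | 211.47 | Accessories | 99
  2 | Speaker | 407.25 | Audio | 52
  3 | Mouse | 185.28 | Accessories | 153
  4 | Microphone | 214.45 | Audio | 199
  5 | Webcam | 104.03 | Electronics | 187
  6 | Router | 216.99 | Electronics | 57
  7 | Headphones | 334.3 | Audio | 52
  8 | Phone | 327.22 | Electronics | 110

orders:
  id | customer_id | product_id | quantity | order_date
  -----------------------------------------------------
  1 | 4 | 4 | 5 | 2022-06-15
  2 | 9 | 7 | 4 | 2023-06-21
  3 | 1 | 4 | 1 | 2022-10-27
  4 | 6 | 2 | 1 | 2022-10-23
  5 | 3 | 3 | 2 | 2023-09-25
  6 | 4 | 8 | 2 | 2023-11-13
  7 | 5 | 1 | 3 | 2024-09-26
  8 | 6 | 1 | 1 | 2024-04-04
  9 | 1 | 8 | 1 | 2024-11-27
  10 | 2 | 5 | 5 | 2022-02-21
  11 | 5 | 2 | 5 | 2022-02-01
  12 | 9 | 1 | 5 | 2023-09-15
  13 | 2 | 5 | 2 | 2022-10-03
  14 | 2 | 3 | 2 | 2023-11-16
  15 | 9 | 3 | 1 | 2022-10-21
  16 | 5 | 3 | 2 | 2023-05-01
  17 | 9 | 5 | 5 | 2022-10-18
SELECT id, customer_id FROM orders WHERE customer_id NOT IN (SELECT id FROM customers WHERE signup_year > 2023)

Execution result:
id | customer_id
1 | 4
2 | 9
3 | 1
4 | 6
5 | 3
6 | 4
7 | 5
8 | 6
9 | 1
11 | 5
12 | 9
15 | 9
16 | 5
17 | 9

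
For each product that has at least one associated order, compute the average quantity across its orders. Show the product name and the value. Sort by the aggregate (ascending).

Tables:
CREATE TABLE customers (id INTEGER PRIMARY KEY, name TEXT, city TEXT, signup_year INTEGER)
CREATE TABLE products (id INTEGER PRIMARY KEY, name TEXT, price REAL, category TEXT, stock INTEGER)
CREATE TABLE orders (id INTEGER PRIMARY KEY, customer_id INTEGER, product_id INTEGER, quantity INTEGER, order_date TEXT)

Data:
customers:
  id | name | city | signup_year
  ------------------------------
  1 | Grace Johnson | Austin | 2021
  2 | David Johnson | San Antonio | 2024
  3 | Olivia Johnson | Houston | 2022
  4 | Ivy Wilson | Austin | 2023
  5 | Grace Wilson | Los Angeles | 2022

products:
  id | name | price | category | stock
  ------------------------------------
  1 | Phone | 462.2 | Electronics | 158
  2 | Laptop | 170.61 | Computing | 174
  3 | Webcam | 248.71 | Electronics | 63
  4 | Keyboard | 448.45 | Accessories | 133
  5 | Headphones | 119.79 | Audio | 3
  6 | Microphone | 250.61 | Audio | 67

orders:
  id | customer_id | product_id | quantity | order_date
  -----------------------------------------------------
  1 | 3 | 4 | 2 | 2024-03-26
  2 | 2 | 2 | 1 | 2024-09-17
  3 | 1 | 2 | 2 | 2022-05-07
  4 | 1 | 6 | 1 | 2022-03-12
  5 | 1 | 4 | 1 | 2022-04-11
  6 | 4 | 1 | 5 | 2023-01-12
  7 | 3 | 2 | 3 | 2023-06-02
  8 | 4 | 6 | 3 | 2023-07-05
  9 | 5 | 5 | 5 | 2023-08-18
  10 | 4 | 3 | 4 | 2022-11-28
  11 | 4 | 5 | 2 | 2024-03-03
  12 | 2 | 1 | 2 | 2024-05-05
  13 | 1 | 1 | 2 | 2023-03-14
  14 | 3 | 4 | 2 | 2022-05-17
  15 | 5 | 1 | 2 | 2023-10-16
SELECT p.name, AVG(c.quantity) AS avg_quantity FROM orders c JOIN products p ON c.product_id = p.id GROUP BY p.id, p.name ORDER BY avg_quantity ASC

Execution result:
name | avg_quantity
Keyboard | 1.67
Laptop | 2.00
Microphone | 2.00
Phone | 2.75
Headphones | 3.50
Webcam | 4.00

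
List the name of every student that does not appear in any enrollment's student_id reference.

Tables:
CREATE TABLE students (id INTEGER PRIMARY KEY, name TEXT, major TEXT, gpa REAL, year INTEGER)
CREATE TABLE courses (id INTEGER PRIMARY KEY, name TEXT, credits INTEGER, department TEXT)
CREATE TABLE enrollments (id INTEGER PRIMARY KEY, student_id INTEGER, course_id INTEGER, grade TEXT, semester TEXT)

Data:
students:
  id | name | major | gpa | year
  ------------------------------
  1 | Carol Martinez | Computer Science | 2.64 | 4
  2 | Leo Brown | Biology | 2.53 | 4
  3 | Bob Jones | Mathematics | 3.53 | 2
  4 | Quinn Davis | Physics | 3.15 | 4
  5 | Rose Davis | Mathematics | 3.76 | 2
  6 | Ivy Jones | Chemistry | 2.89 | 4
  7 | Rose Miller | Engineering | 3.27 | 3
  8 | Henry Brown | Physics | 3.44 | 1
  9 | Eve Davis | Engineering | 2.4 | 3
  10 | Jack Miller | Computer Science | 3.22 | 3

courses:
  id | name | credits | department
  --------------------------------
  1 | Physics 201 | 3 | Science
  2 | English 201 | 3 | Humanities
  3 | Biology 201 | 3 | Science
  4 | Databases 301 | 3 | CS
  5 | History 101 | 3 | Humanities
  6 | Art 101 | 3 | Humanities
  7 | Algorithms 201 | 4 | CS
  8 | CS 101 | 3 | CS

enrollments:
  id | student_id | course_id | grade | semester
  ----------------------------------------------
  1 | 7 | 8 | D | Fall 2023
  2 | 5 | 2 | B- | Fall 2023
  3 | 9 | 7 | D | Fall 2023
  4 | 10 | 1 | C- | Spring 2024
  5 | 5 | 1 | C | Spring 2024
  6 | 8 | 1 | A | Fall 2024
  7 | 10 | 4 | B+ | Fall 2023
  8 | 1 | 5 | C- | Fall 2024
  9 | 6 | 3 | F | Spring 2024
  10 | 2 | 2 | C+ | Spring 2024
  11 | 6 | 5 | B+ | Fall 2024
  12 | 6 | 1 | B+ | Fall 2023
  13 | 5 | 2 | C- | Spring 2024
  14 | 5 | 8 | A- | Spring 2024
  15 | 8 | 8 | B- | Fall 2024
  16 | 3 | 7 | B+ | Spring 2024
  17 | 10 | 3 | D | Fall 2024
SELECT p.name FROM students p LEFT JOIN enrollments c ON c.student_id = p.id WHERE c.id IS NULL

Execution result:
Quinn Davis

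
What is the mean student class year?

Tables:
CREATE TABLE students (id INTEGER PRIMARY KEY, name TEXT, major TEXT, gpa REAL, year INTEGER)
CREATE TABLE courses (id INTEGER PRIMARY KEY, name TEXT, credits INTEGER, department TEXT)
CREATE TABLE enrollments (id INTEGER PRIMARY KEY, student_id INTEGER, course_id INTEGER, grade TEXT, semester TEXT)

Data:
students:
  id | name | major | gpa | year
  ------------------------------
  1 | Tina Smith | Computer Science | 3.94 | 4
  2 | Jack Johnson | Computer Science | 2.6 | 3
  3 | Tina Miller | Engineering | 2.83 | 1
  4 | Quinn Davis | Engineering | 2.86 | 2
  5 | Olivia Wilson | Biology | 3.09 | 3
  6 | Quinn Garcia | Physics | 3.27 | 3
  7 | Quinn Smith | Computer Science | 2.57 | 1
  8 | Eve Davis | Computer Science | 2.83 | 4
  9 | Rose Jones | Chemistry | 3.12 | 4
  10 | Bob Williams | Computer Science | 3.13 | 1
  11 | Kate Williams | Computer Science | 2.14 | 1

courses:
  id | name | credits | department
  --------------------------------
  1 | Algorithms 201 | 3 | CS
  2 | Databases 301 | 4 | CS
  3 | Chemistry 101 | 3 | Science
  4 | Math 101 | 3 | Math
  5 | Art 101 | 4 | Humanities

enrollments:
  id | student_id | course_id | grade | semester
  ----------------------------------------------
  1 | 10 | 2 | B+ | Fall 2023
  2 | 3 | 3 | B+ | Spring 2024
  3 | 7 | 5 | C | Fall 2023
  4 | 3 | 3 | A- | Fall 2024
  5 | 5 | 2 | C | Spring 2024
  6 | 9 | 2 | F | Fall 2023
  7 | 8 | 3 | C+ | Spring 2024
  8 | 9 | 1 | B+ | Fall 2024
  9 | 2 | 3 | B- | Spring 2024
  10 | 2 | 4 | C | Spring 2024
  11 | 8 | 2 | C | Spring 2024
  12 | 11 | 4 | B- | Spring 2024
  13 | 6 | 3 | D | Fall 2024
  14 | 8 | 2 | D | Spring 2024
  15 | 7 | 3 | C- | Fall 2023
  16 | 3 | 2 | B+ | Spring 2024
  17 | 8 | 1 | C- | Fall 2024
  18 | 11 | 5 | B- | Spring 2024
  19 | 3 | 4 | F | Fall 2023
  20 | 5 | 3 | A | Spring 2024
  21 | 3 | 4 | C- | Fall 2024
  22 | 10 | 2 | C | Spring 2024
SELECT AVG(year) FROM students

Execution result:
2.45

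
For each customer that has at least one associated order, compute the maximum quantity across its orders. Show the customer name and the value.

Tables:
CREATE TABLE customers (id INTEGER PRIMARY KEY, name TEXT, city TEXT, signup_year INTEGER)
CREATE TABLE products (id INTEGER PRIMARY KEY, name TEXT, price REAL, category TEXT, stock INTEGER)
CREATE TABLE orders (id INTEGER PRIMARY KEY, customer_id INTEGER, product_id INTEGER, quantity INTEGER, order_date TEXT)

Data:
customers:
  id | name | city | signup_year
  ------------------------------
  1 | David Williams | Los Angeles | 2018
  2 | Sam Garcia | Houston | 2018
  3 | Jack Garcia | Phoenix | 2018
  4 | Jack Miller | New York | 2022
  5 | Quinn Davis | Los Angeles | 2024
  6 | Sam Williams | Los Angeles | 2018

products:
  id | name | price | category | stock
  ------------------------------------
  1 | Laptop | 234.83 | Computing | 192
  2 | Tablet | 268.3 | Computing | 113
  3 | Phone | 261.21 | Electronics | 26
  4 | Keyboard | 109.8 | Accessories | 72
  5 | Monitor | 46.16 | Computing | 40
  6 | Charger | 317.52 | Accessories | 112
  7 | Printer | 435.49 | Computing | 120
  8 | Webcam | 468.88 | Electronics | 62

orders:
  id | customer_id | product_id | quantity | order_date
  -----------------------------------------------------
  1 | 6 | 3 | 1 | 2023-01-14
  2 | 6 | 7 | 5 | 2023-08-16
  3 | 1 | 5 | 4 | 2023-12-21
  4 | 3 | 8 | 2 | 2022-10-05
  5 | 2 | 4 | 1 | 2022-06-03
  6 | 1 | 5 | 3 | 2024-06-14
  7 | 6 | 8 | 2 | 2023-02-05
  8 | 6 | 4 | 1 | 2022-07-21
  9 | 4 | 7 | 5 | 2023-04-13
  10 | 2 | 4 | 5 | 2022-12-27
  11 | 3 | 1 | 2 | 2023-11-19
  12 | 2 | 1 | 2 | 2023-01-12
SELECT p.name, MAX(c.quantity) AS max_quantity FROM orders c JOIN customers p ON c.customer_id = p.id GROUP BY p.id, p.name

Execution result:
name | max_quantity
David Williams | 4
Sam Garcia | 5
Jack Garcia | 2
Jack Miller | 5
Sam Williams | 5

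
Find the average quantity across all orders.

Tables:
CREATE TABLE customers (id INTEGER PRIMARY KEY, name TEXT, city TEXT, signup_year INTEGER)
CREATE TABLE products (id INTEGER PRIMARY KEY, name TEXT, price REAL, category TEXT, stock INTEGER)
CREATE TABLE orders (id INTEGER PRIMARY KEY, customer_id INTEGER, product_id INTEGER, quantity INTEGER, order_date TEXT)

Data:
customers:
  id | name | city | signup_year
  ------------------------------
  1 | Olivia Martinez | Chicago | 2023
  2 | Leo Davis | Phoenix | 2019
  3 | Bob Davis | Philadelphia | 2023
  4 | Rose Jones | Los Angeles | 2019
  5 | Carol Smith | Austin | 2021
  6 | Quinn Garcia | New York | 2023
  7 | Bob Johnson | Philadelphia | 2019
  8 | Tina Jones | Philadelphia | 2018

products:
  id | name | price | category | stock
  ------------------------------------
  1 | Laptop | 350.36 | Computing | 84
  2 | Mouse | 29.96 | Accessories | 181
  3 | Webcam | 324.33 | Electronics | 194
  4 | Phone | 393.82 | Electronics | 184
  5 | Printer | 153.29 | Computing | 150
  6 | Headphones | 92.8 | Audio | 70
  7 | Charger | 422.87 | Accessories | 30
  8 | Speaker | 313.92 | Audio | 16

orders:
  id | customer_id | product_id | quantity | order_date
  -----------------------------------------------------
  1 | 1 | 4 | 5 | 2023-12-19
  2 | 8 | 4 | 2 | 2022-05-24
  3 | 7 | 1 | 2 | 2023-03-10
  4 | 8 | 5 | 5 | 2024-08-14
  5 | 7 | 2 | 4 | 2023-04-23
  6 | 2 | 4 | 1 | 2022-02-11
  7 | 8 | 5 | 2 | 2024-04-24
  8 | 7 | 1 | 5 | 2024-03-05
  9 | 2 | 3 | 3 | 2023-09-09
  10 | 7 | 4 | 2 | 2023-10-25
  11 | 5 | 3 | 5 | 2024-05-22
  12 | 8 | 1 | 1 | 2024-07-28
SELECT AVG(quantity) FROM orders

Execution result:
3.08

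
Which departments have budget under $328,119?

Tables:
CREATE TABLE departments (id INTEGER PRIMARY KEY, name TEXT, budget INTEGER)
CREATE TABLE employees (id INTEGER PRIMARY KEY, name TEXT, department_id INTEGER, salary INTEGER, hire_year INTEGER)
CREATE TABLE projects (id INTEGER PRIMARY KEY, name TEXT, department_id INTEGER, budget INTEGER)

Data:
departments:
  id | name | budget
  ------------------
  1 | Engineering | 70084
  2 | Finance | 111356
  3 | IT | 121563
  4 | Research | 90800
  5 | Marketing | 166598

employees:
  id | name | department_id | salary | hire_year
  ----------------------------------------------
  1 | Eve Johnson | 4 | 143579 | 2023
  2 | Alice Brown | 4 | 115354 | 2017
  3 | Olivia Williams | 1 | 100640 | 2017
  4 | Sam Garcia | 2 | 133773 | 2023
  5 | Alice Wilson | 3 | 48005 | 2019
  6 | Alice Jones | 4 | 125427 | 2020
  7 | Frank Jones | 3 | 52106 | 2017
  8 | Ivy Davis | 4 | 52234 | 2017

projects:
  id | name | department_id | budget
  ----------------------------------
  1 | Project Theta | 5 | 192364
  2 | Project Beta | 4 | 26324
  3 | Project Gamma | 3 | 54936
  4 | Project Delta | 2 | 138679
SELECT name, budget FROM departments WHERE budget < 328119

Execution result:
name | budget
Engineering | 70084
Finance | 111356
IT | 121563
Research | 90800
Marketing | 166598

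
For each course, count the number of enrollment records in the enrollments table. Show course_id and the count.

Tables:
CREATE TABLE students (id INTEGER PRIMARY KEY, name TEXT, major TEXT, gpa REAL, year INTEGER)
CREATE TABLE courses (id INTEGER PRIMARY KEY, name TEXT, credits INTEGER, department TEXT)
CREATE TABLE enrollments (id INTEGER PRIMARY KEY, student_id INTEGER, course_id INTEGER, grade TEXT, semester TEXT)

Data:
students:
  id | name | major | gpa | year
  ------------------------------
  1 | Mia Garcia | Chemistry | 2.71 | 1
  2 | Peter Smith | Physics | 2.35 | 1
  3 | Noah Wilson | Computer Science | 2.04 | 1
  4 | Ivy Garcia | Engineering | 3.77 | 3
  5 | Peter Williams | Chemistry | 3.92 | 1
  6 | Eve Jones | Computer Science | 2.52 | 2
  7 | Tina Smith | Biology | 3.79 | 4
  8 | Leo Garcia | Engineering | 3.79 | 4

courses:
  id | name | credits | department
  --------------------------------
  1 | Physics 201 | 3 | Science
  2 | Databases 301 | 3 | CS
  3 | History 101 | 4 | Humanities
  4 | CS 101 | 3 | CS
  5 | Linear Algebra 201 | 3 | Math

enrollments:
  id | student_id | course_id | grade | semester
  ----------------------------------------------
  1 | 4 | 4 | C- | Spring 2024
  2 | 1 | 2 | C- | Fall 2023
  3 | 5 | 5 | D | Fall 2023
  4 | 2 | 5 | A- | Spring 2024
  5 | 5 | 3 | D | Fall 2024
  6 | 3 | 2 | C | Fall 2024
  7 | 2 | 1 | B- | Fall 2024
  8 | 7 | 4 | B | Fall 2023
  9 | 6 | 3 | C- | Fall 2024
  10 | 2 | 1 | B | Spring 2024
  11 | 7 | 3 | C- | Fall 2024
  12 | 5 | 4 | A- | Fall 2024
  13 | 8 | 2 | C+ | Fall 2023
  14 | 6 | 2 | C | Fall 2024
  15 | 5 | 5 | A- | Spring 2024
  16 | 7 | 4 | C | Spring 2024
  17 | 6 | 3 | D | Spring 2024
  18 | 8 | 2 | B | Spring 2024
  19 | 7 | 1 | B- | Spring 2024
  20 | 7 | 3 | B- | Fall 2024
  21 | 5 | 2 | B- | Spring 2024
SELECT course_id, COUNT(*) AS enrollment_count FROM enrollments GROUP BY course_id

Execution result:
course_id | enrollment_count
1 | 3
2 | 6
3 | 5
4 | 4
5 | 3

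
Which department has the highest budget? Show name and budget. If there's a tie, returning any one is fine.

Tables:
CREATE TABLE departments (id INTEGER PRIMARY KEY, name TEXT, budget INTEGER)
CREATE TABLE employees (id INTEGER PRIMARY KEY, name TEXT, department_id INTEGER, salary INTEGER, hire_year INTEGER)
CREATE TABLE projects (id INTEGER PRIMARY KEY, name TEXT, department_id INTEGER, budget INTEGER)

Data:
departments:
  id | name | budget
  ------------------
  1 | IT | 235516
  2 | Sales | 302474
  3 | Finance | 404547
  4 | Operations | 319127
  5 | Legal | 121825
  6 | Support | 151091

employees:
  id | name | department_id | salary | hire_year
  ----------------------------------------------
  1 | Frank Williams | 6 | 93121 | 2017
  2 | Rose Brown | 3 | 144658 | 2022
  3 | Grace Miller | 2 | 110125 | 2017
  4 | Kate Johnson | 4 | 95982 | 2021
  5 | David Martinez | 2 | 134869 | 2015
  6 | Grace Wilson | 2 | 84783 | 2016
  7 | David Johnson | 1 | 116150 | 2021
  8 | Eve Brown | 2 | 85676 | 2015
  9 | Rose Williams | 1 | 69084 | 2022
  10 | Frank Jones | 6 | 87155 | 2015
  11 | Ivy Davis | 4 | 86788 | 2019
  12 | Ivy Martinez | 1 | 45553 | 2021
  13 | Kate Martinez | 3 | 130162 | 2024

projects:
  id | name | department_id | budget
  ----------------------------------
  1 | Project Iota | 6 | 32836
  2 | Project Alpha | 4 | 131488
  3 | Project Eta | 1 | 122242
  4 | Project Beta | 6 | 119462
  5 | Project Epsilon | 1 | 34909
SELECT name, budget FROM departments ORDER BY budget DESC LIMIT 1

Execution result:
name | budget
Finance | 404547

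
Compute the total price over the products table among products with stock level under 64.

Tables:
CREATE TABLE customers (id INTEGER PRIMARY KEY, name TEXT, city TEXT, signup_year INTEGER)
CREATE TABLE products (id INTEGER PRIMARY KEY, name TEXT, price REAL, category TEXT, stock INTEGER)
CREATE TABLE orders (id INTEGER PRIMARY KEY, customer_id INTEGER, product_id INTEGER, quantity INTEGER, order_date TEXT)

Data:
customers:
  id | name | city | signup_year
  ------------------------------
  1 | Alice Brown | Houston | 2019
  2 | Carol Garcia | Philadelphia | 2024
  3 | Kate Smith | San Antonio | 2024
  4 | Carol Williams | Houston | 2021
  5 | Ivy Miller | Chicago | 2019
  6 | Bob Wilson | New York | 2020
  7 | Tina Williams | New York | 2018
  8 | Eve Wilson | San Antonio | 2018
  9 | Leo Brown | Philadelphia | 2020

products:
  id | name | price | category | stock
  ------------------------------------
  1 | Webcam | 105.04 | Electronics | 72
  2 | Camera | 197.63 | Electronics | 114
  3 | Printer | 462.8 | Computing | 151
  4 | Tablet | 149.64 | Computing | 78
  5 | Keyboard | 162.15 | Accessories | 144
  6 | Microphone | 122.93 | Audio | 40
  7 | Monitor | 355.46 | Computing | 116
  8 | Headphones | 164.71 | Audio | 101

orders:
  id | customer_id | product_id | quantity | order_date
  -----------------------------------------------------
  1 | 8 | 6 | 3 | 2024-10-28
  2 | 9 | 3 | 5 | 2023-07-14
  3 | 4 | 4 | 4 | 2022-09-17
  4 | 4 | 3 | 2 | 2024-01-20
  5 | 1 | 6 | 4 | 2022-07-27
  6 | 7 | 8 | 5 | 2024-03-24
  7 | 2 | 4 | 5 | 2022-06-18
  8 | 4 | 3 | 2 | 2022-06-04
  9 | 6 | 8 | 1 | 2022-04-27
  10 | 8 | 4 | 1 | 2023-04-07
SELECT SUM(price) FROM products WHERE stock < 64

Execution result:
122.93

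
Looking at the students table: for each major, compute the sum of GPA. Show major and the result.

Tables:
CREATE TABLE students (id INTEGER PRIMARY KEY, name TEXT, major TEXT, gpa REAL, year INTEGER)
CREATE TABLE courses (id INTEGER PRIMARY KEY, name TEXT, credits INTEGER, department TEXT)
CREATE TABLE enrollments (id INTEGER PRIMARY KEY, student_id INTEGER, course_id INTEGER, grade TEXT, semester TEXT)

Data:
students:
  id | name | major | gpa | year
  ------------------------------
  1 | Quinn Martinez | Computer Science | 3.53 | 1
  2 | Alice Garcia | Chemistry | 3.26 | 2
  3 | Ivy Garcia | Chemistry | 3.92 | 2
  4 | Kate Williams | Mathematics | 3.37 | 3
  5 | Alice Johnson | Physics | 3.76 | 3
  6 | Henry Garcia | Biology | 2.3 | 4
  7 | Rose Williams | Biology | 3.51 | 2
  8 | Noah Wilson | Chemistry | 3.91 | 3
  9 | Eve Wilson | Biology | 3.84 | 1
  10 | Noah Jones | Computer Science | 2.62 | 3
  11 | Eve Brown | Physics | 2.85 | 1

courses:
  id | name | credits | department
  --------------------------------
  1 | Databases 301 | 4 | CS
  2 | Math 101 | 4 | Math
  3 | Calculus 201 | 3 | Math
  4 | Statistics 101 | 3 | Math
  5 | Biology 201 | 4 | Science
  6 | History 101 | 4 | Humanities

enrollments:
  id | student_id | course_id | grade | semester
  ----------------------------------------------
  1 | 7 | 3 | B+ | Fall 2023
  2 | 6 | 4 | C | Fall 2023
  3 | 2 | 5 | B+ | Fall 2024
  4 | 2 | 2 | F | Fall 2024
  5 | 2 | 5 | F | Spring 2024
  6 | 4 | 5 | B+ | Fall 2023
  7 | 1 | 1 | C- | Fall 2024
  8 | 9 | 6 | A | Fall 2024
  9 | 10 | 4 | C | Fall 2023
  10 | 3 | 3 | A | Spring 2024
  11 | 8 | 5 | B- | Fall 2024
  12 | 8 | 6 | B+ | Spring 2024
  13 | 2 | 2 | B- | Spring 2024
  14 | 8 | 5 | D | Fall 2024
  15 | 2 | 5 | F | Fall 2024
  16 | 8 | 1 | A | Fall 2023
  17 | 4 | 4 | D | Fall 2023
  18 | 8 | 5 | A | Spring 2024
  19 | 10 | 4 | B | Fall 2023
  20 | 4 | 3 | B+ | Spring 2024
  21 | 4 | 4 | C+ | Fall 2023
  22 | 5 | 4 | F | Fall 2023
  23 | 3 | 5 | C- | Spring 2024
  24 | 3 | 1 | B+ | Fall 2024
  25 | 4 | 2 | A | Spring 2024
SELECT major, SUM(gpa) AS sum_gpa FROM students GROUP BY major

Execution result:
major | sum_gpa
Biology | 9.65
Chemistry | 11.09
Computer Science | 6.15
Mathematics | 3.37
Physics | 6.61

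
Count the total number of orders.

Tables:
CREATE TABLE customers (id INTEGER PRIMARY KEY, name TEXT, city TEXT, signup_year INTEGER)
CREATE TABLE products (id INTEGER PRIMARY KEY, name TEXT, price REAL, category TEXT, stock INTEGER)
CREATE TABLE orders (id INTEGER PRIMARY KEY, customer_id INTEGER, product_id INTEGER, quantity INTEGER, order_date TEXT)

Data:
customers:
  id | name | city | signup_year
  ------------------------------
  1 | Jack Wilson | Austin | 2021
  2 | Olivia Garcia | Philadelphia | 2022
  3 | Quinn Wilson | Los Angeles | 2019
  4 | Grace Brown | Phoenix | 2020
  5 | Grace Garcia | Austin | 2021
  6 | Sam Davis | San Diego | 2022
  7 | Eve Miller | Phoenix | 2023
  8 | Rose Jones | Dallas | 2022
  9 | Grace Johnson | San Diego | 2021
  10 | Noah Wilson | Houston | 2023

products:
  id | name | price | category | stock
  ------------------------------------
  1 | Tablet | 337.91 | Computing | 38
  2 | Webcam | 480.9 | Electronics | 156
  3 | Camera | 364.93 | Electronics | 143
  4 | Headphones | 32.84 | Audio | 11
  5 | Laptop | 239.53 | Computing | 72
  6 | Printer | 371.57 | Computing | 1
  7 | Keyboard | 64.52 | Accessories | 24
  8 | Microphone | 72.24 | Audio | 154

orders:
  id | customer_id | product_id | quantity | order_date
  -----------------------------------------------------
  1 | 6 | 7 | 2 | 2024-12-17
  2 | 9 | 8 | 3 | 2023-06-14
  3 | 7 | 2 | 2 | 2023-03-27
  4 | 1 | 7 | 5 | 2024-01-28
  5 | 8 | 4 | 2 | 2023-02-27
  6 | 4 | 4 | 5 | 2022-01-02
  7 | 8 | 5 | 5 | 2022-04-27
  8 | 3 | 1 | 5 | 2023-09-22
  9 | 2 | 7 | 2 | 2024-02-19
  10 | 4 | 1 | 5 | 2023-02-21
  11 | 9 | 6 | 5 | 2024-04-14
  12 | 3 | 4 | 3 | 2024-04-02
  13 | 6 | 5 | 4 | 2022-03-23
SELECT COUNT(*) FROM orders

Execution result:
13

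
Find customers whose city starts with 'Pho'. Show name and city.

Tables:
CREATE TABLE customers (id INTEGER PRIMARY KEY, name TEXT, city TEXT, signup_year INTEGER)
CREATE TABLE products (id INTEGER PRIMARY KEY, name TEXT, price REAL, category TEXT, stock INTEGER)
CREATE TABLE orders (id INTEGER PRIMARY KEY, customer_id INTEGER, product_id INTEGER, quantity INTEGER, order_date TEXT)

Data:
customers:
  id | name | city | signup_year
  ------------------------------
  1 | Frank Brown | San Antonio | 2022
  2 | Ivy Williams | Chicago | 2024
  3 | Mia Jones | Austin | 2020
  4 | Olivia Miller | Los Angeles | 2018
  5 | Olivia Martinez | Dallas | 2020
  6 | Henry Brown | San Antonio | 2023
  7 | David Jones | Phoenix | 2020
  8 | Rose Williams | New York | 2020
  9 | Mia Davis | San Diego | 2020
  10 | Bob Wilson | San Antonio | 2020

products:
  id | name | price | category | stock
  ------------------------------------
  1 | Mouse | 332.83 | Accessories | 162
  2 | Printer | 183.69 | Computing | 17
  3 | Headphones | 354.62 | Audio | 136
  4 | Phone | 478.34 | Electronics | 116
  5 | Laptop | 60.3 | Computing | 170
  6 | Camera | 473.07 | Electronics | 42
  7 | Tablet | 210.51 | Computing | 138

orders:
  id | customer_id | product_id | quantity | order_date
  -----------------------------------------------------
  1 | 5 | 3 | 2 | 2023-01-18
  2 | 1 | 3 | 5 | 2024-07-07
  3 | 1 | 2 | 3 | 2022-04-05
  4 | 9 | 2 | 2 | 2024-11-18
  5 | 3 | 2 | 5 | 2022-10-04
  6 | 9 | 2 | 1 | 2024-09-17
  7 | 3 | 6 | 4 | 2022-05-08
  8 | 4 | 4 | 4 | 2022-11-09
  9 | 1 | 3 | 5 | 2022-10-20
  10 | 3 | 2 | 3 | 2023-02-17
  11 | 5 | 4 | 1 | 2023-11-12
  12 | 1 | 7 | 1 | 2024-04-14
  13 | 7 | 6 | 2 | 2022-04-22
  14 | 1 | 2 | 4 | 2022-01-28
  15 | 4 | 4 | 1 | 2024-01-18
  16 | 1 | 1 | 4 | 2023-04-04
SELECT name, city FROM customers WHERE city LIKE 'Pho%'

Execution result:
name | city
David Jones | Phoenix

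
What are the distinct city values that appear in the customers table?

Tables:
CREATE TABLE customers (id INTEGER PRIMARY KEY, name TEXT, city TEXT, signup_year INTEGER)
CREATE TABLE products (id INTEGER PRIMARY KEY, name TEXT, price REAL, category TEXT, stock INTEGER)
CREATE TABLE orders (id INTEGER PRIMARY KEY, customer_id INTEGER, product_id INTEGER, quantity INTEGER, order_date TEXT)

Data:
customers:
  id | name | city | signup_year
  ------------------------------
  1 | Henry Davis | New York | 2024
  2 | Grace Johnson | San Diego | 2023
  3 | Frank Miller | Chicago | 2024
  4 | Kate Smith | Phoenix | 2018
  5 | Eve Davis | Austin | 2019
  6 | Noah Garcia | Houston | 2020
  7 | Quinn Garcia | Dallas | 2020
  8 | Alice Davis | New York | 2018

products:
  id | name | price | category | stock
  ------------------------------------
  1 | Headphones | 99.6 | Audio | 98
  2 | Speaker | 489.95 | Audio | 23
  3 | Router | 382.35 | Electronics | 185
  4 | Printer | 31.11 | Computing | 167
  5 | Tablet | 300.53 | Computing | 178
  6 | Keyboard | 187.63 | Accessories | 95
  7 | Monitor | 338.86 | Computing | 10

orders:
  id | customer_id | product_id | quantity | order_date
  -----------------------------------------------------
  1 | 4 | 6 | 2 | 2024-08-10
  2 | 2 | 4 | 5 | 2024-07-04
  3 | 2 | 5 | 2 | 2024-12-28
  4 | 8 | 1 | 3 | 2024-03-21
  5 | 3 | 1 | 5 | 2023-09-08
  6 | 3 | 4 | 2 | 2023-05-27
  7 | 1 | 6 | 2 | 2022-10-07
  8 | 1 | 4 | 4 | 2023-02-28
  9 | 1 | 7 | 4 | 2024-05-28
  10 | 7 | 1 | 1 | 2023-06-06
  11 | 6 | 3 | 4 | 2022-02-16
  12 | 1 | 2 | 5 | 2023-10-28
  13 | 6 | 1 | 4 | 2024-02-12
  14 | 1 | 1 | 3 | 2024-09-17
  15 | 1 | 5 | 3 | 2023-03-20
SELECT DISTINCT city FROM customers

Execution result:
city
New York
San Diego
Chicago
Phoenix
Austin
Houston
Dallas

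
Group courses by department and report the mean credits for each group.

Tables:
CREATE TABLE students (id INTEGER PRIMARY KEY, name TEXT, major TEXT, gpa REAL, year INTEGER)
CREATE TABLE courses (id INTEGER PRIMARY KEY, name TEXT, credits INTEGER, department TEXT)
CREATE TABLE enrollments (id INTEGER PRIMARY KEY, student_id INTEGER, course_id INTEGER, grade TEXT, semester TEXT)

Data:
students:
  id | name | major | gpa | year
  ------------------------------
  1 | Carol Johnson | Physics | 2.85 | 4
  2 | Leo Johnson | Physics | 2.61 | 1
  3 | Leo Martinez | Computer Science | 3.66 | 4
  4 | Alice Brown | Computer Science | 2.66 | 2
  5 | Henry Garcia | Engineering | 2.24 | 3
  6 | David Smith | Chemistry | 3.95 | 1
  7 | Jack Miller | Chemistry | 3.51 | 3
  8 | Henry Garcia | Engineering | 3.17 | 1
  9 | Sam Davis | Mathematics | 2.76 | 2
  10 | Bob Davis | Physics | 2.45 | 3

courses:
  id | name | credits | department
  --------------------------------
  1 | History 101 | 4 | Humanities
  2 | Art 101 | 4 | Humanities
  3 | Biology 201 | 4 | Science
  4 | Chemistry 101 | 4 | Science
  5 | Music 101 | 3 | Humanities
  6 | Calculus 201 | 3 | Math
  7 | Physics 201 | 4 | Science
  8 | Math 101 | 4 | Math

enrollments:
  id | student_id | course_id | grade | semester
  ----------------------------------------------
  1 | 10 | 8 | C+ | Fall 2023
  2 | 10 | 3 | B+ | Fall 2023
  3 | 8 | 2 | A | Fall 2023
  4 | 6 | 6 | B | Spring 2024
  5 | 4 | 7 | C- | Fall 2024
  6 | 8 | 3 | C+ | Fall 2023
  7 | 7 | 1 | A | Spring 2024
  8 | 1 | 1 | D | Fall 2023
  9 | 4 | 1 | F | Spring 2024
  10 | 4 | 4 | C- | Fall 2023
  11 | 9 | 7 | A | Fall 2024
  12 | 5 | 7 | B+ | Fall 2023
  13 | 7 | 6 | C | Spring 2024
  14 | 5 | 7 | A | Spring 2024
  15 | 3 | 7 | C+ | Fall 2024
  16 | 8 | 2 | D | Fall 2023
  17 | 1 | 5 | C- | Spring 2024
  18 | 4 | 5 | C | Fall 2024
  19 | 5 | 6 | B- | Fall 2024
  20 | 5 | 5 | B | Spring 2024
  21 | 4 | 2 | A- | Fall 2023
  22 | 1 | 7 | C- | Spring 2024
SELECT department, AVG(credits) AS avg_credits FROM courses GROUP BY department

Execution result:
department | avg_credits
Humanities | 3.67
Math | 3.50
Science | 4.00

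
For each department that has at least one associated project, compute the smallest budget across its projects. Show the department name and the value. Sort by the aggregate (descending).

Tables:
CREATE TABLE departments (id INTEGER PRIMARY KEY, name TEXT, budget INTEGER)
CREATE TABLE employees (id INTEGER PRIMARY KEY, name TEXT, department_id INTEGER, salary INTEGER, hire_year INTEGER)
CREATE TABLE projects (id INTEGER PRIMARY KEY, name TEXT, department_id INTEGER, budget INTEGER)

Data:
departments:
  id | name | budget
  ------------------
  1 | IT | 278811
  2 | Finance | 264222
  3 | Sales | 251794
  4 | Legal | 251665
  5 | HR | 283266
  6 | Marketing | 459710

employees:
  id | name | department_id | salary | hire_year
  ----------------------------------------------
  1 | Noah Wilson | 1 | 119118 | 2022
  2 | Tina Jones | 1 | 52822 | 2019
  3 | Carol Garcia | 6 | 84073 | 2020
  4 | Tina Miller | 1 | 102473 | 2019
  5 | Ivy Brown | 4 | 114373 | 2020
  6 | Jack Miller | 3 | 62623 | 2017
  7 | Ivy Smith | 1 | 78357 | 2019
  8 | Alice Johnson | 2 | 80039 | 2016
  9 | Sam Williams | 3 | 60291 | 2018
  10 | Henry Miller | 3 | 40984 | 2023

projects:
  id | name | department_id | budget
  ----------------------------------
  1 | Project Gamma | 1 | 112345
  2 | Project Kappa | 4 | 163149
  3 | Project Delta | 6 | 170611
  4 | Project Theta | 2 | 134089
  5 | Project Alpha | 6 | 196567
SELECT p.name, MIN(c.budget) AS min_budget FROM projects c JOIN departments p ON c.department_id = p.id GROUP BY p.id, p.name ORDER BY min_budget DESC

Execution result:
name | min_budget
Marketing | 170611
Legal | 163149
Finance | 134089
IT | 112345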